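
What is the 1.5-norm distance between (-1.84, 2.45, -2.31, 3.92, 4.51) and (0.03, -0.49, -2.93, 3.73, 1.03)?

(Σ|x_i - y_i|^1.5)^(1/1.5) = (|-1.84 - 0.03|^1.5 + |2.45 - (-0.49)|^1.5 + |-2.31 - (-2.93)|^1.5 + |3.92 - 3.73|^1.5 + |4.51 - 1.03|^1.5)^(1/1.5)
= (1.87^1.5 + 2.94^1.5 + 0.62^1.5 + 0.19^1.5 + 3.48^1.5)^(1/1.5) ≈ (2.5572 + 5.041 + 0.4882 + 0.0828 + 6.4919)^(1/1.5) = (14.6611)^(1/1.5) ≈ 5.9902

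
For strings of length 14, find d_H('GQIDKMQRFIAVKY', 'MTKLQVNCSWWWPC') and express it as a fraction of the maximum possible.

Differing positions: 1, 2, 3, 4, 5, 6, 7, 8, 9, 10, 11, 12, 13, 14. Hamming distance = 14. The maximum possible Hamming distance for length-14 strings is 14, so d_H/14 = 14/14 = 1.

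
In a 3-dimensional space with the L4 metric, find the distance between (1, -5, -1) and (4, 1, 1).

(Σ|x_i - y_i|^4)^(1/4) = (|1 - 4|^4 + |-5 - 1|^4 + |-1 - 1|^4)^(1/4)
= (3^4 + 6^4 + 2^4)^(1/4) = (81 + 1296 + 16)^(1/4) = (1393)^(1/4) ≈ 6.1092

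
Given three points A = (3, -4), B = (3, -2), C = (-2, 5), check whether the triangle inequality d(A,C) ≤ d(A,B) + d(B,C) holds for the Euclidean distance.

d(A,B) = √(0² + 2²) = √4 = 2, d(B,C) = √(5² + 7²) = √74 ≈ 8.6023, d(A,C) = √(5² + 9²) = √106 ≈ 10.2956.
d(A,C) ≈ 10.2956 ≤ 2 + 8.6023 = 10.6023. Triangle inequality is satisfied.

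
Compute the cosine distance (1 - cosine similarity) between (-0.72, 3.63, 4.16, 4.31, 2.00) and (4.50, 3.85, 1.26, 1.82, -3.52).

With u = (-0.72, 3.63, 4.16, 4.31, 2.00), v = (4.50, 3.85, 1.26, 1.82, -3.52):
u·v = (-0.72)·4.5 + 3.63·3.85 + 4.16·1.26 + 4.31·1.82 + 2·(-3.52) = (-3.24) + 13.9755 + 5.2416 + 7.8442 + (-7.04) = 16.7813.
|u| = √((-0.72)² + 3.63² + 4.16² + 4.31² + 2²) = √(0.5184 + 13.1769 + 17.3056 + 18.5761 + 4) = √53.577, |v| = √(4.5² + 3.85² + 1.26² + 1.82² + (-3.52)²) = √(20.25 + 14.8225 + 1.5876 + 3.3124 + 12.3904) = √52.3629.
cos θ = (u·v)/(|u||v|) = 16.7813/(√53.577·√52.3629) ≈ 0.3168
Cosine distance = 1 - cos θ ≈ 1 - 0.3168 = 0.6832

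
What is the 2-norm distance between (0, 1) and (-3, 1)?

(Σ|x_i - y_i|^2)^(1/2) = (|0 - (-3)|^2 + |1 - 1|^2)^(1/2)
= (3^2 + 0^2)^(1/2) = (9 + 0)^(1/2) = (9)^(1/2) = 3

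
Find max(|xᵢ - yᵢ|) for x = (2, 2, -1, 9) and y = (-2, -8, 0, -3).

max(|x_i - y_i|) = max(|2 - (-2)|, |2 - (-8)|, |-1 - 0|, |9 - (-3)|) = max(4, 10, 1, 12) = 12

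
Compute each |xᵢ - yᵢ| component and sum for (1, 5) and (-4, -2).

Σ|x_i - y_i| = |1 - (-4)| + |5 - (-2)| = 5 + 7 = 12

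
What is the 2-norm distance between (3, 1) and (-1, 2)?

(Σ|x_i - y_i|^2)^(1/2) = (|3 - (-1)|^2 + |1 - 2|^2)^(1/2)
= (4^2 + 1^2)^(1/2) = (16 + 1)^(1/2) = (17)^(1/2) ≈ 4.1231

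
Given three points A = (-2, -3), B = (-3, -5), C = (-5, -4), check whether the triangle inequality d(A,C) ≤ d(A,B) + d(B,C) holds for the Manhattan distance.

d(A,B) = 1 + 2 = 3, d(B,C) = 2 + 1 = 3, d(A,C) = 3 + 1 = 4.
d(A,C) = 4 ≤ 3 + 3 = 6. Triangle inequality is satisfied.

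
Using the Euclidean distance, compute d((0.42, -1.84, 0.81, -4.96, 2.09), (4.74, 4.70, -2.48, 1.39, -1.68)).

(Σ|x_i - y_i|^2)^(1/2) = (|0.42 - 4.74|^2 + |-1.84 - 4.7|^2 + |0.81 - (-2.48)|^2 + |-4.96 - 1.39|^2 + |2.09 - (-1.68)|^2)^(1/2)
= (4.32^2 + 6.54^2 + 3.29^2 + 6.35^2 + 3.77^2)^(1/2) = (18.6624 + 42.7716 + 10.8241 + 40.3225 + 14.2129)^(1/2) = (126.7935)^(1/2) ≈ 11.2603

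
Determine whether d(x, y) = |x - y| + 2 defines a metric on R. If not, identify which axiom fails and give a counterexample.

No. d fails identity of indiscernibles (specifically d(x,x) = 0): d(-7, -7) = |-7 - (-7)| + 2 = 0 + 2 = 2 ≠ 0.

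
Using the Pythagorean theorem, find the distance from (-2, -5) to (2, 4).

√(Σ(x_i - y_i)²) = √((-2 - 2)² + (-5 - 4)²)
= √((-4)² + (-9)²) = √(16 + 81) = √97 ≈ 9.8489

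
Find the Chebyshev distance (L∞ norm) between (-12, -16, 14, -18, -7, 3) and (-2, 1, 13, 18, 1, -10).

max(|x_i - y_i|) = max(|-12 - (-2)|, |-16 - 1|, |14 - 13|, |-18 - 18|, |-7 - 1|, |3 - (-10)|) = max(10, 17, 1, 36, 8, 13) = 36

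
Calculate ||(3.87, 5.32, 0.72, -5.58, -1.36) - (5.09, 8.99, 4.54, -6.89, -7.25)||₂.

√(Σ(x_i - y_i)²) = √((3.87 - 5.09)² + (5.32 - 8.99)² + (0.72 - 4.54)² + (-5.58 - (-6.89))² + (-1.36 - (-7.25))²)
= √((-1.22)² + (-3.67)² + (-3.82)² + 1.31² + 5.89²) = √(1.4884 + 13.4689 + 14.5924 + 1.7161 + 34.6921) = √65.9579 ≈ 8.1214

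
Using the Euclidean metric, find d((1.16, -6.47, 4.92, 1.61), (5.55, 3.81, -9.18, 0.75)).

√(Σ(x_i - y_i)²) = √((1.16 - 5.55)² + (-6.47 - 3.81)² + (4.92 - (-9.18))² + (1.61 - 0.75)²)
= √((-4.39)² + (-10.28)² + 14.1² + 0.86²) = √(19.2721 + 105.6784 + 198.81 + 0.7396) = √324.5001 ≈ 18.0139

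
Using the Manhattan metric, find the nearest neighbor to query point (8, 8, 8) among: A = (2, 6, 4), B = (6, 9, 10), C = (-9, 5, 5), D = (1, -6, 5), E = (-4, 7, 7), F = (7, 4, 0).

Distances: d(A) = 12, d(B) = 5, d(C) = 23, d(D) = 24, d(E) = 14, d(F) = 13. Nearest: B = (6, 9, 10) with distance 5.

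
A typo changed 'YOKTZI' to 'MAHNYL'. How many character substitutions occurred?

Differing positions: 1, 2, 3, 4, 5, 6. Hamming distance = 6.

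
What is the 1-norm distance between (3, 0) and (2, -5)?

Σ|x_i - y_i| = |3 - 2| + |0 - (-5)| = 1 + 5 = 6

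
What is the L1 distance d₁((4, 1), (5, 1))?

Σ|x_i - y_i| = |4 - 5| + |1 - 1| = 1 + 0 = 1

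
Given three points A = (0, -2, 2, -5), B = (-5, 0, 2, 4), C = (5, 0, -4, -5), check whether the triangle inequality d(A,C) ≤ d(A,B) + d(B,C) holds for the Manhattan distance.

d(A,B) = 5 + 2 + 0 + 9 = 16, d(B,C) = 10 + 0 + 6 + 9 = 25, d(A,C) = 5 + 2 + 6 + 0 = 13.
d(A,C) = 13 ≤ 16 + 25 = 41. Triangle inequality is satisfied.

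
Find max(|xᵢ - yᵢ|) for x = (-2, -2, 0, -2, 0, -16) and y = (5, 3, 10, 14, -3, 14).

max(|x_i - y_i|) = max(|-2 - 5|, |-2 - 3|, |0 - 10|, |-2 - 14|, |0 - (-3)|, |-16 - 14|) = max(7, 5, 10, 16, 3, 30) = 30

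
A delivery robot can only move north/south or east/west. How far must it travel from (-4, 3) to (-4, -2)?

Σ|x_i - y_i| = |-4 - (-4)| + |3 - (-2)| = 0 + 5 = 5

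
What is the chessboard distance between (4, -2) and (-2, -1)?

max(|x_i - y_i|) = max(|4 - (-2)|, |-2 - (-1)|) = max(6, 1) = 6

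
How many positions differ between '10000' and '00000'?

Differing positions: 1. Hamming distance = 1.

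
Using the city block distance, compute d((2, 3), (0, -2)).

Σ|x_i - y_i| = |2 - 0| + |3 - (-2)| = 2 + 5 = 7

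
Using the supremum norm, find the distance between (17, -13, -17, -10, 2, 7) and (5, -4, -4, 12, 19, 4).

max(|x_i - y_i|) = max(|17 - 5|, |-13 - (-4)|, |-17 - (-4)|, |-10 - 12|, |2 - 19|, |7 - 4|) = max(12, 9, 13, 22, 17, 3) = 22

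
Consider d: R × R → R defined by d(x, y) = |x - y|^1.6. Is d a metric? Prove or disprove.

No. d(x,y) = |x-y|^1.6 fails the triangle inequality since p = 1.6 > 1. Counterexample: x = 1, y = 6, z = 17. d(x,z) = |1 - 17|^1.6 = 16^1.6 ≈ 84.4485, but d(x,y) + d(y,z) = 5^1.6 + 11^1.6 ≈ 13.1326 + 46.3691 = 59.5017. Since 84.4485 > 59.5017, the triangle inequality is violated.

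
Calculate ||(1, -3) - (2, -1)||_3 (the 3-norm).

(Σ|x_i - y_i|^3)^(1/3) = (|1 - 2|^3 + |-3 - (-1)|^3)^(1/3)
= (1^3 + 2^3)^(1/3) = (1 + 8)^(1/3) = (9)^(1/3) ≈ 2.0801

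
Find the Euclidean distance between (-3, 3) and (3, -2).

√(Σ(x_i - y_i)²) = √((-3 - 3)² + (3 - (-2))²)
= √((-6)² + 5²) = √(36 + 25) = √61 ≈ 7.8102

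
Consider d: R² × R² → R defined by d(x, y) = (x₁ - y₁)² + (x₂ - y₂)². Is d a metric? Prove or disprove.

No. The squared Euclidean distance fails the triangle inequality. Counterexample: x = (0, 0), y = (4, 4), z = (8, 8). d(x,z) = 8² + 8² = 128, but d(x,y) + d(y,z) = (4² + 4²) + (4² + 4²) = 32 + 32 = 64. Since 128 > 64, the triangle inequality is violated. (Note: √d, the ordinary Euclidean distance, IS a metric.)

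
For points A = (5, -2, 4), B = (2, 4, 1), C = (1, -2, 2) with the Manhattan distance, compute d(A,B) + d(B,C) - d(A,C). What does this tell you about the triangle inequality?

d(A,B) = 3 + 6 + 3 = 12, d(B,C) = 1 + 6 + 1 = 8, d(A,C) = 4 + 0 + 2 = 6.
d(A,B) + d(B,C) - d(A,C) = 12 + 8 - 6 = 20 - 6 = 14. This is ≥ 0, so the triangle inequality holds for these points.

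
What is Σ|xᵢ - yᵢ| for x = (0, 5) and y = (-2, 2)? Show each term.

Σ|x_i - y_i| = |0 - (-2)| + |5 - 2| = 2 + 3 = 5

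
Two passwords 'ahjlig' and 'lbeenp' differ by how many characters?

Differing positions: 1, 2, 3, 4, 5, 6. Hamming distance = 6.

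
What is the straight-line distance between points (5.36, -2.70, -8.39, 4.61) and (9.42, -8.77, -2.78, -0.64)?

√(Σ(x_i - y_i)²) = √((5.36 - 9.42)² + (-2.7 - (-8.77))² + (-8.39 - (-2.78))² + (4.61 - (-0.64))²)
= √((-4.06)² + 6.07² + (-5.61)² + 5.25²) = √(16.4836 + 36.8449 + 31.4721 + 27.5625) = √112.3631 ≈ 10.6001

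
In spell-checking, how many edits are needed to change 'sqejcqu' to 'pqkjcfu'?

Let D[i][j] be the edit distance between the first i characters of 'sqejcqu' and the first j characters of 'pqkjcfu', with D[i][0] = i, D[0][j] = j, and D[i][j] = D[i-1][j-1] if the characters match, else 1 + min(D[i-1][j], D[i][j-1], D[i-1][j-1]). Filling the table (rows: prefixes of 'sqejcqu', columns: prefixes of 'pqkjcfu'):
     ε  p  q  k  j  c  f  u
  ε  0  1  2  3  4  5  6  7
  s  1  1  2  3  4  5  6  7
  q  2  2  1  2  3  4  5  6
  e  3  3  2  2  3  4  5  6
  j  4  4  3  3  2  3  4  5
  c  5  5  4  4  3  2  3  4
  q  6  6  5  5  4  3  3  4
  u  7  7  6  6  5  4  4  3
The bottom-right entry gives D[7][7] = 3, so no sequence of fewer than 3 edits works. Backtracking through the table gives one optimal edit sequence (3 edits):
  sqejcqu → pqejcqu (sub s→p @1)
  pqejcqu → pqkjcqu (sub e→k @3)
  pqkjcqu → pqkjcfu (sub q→f @6)
Edit distance = 3.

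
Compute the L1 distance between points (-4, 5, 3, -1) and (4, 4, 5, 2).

Σ|x_i - y_i| = |-4 - 4| + |5 - 4| + |3 - 5| + |-1 - 2| = 8 + 1 + 2 + 3 = 14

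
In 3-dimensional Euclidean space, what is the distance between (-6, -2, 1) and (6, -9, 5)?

√(Σ(x_i - y_i)²) = √((-6 - 6)² + (-2 - (-9))² + (1 - 5)²)
= √((-12)² + 7² + (-4)²) = √(144 + 49 + 16) = √209 ≈ 14.4568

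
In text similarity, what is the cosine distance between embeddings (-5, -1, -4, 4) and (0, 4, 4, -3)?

With u = (-5, -1, -4, 4), v = (0, 4, 4, -3):
u·v = (-5)·0 + (-1)·4 + (-4)·4 + 4·(-3) = 0 + (-4) + (-16) + (-12) = -32.
|u| = √((-5)² + (-1)² + (-4)² + 4²) = √58, |v| = √(0² + 4² + 4² + (-3)²) = √41, so |u||v| = √(58·41) = √2378.
cos θ = (u·v)/(|u||v|) = -32/√2378 ≈ -0.6562
Cosine distance = 1 - cos θ ≈ 1 - (-0.6562) = 1.6562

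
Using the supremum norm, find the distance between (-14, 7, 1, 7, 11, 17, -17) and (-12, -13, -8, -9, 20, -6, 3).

max(|x_i - y_i|) = max(|-14 - (-12)|, |7 - (-13)|, |1 - (-8)|, |7 - (-9)|, |11 - 20|, |17 - (-6)|, |-17 - 3|) = max(2, 20, 9, 16, 9, 23, 20) = 23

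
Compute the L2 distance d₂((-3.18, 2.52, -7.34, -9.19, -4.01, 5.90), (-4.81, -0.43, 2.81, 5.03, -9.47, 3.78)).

√(Σ(x_i - y_i)²) = √((-3.18 - (-4.81))² + (2.52 - (-0.43))² + (-7.34 - 2.81)² + (-9.19 - 5.03)² + (-4.01 - (-9.47))² + (5.9 - 3.78)²)
= √(1.63² + 2.95² + (-10.15)² + (-14.22)² + 5.46² + 2.12²) = √(2.6569 + 8.7025 + 103.0225 + 202.2084 + 29.8116 + 4.4944) = √350.8963 ≈ 18.7322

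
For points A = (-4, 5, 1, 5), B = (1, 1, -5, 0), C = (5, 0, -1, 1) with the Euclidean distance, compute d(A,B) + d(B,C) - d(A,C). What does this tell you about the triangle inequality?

d(A,B) = √(5² + 4² + 6² + 5²) = √102 ≈ 10.0995, d(B,C) = √(4² + 1² + 4² + 1²) = √34 ≈ 5.831, d(A,C) = √(9² + 5² + 2² + 4²) = √126 ≈ 11.225.
d(A,B) + d(B,C) - d(A,C) = 10.0995 + 5.831 - 11.225 = 15.9305 - 11.225 = 4.7055 (to 4 decimal places). This is ≥ 0, so the triangle inequality holds for these points.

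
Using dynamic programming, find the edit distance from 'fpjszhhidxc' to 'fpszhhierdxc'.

Let D[i][j] be the edit distance between the first i characters of 'fpjszhhidxc' and the first j characters of 'fpszhhierdxc', with D[i][0] = i, D[0][j] = j, and D[i][j] = D[i-1][j-1] if the characters match, else 1 + min(D[i-1][j], D[i][j-1], D[i-1][j-1]). Filling the table (rows: prefixes of 'fpjszhhidxc', columns: prefixes of 'fpszhhierdxc'):
     ε  f  p  s  z  h  h  i  e  r  d  x  c
  ε  0  1  2  3  4  5  6  7  8  9 10 11 12
  f  1  0  1  2  3  4  5  6  7  8  9 10 11
  p  2  1  0  1  2  3  4  5  6  7  8  9 10
  j  3  2  1  1  2  3  4  5  6  7  8  9 10
  s  4  3  2  1  2  3  4  5  6  7  8  9 10
  z  5  4  3  2  1  2  3  4  5  6  7  8  9
  h  6  5  4  3  2  1  2  3  4  5  6  7  8
  h  7  6  5  4  3  2  1  2  3  4  5  6  7
  i  8  7  6  5  4  3  2  1  2  3  4  5  6
  d  9  8  7  6  5  4  3  2  2  3  3  4  5
  x 10  9  8  7  6  5  4  3  3  3  4  3  4
  c 11 10  9  8  7  6  5  4  4  4  4  4  3
The bottom-right entry gives D[11][12] = 3, so no sequence of fewer than 3 edits works. Backtracking through the table gives one optimal edit sequence (3 edits):
  fpjszhhidxc → fpszhhidxc (del j @3)
  fpszhhidxc → fpszhhiedxc (ins e @8)
  fpszhhiedxc → fpszhhierdxc (ins r @9)
Edit distance = 3.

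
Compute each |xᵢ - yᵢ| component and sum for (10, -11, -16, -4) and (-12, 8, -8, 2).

Σ|x_i - y_i| = |10 - (-12)| + |-11 - 8| + |-16 - (-8)| + |-4 - 2| = 22 + 19 + 8 + 6 = 55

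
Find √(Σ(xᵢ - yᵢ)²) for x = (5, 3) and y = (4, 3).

√(Σ(x_i - y_i)²) = √((5 - 4)² + (3 - 3)²)
= √(1² + 0²) = √(1 + 0) = √1 = 1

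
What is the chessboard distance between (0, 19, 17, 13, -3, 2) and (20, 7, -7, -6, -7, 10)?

max(|x_i - y_i|) = max(|0 - 20|, |19 - 7|, |17 - (-7)|, |13 - (-6)|, |-3 - (-7)|, |2 - 10|) = max(20, 12, 24, 19, 4, 8) = 24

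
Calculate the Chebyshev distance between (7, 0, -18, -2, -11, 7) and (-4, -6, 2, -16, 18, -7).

max(|x_i - y_i|) = max(|7 - (-4)|, |0 - (-6)|, |-18 - 2|, |-2 - (-16)|, |-11 - 18|, |7 - (-7)|) = max(11, 6, 20, 14, 29, 14) = 29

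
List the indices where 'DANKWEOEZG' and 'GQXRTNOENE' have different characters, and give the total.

Differing positions: 1, 2, 3, 4, 5, 6, 9, 10. Hamming distance = 8.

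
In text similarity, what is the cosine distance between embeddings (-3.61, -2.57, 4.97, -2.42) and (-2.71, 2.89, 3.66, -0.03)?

With u = (-3.61, -2.57, 4.97, -2.42), v = (-2.71, 2.89, 3.66, -0.03):
u·v = (-3.61)·(-2.71) + (-2.57)·2.89 + 4.97·3.66 + (-2.42)·(-0.03) = 9.7831 + (-7.4273) + 18.1902 + 0.0726 = 20.6186.
|u| = √((-3.61)² + (-2.57)² + 4.97² + (-2.42)²) = √(13.0321 + 6.6049 + 24.7009 + 5.8564) = √50.1943, |v| = √((-2.71)² + 2.89² + 3.66² + (-0.03)²) = √(7.3441 + 8.3521 + 13.3956 + 0.0009) = √29.0927.
cos θ = (u·v)/(|u||v|) = 20.6186/(√50.1943·√29.0927) ≈ 0.5396
Cosine distance = 1 - cos θ ≈ 1 - 0.5396 = 0.4604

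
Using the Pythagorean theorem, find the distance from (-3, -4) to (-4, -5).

√(Σ(x_i - y_i)²) = √((-3 - (-4))² + (-4 - (-5))²)
= √(1² + 1²) = √(1 + 1) = √2 ≈ 1.4142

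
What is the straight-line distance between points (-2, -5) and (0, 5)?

√(Σ(x_i - y_i)²) = √((-2 - 0)² + (-5 - 5)²)
= √((-2)² + (-10)²) = √(4 + 100) = √104 ≈ 10.198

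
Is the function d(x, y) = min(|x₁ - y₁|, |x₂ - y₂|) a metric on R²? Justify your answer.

No. d fails identity of indiscernibles: take x = (-4, 0) and y = (-4, 3). Then d(x,y) = min(|-4 - (-4)|, |0 - 3|) = min(0, 3) = 0, yet x ≠ y.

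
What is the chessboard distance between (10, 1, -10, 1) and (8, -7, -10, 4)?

max(|x_i - y_i|) = max(|10 - 8|, |1 - (-7)|, |-10 - (-10)|, |1 - 4|) = max(2, 8, 0, 3) = 8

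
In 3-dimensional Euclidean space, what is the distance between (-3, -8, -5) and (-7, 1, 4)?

√(Σ(x_i - y_i)²) = √((-3 - (-7))² + (-8 - 1)² + (-5 - 4)²)
= √(4² + (-9)² + (-9)²) = √(16 + 81 + 81) = √178 ≈ 13.3417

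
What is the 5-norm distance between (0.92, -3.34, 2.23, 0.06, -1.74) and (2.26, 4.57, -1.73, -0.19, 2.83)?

(Σ|x_i - y_i|^5)^(1/5) = (|0.92 - 2.26|^5 + |-3.34 - 4.57|^5 + |2.23 - (-1.73)|^5 + |0.06 - (-0.19)|^5 + |-1.74 - 2.83|^5)^(1/5)
= (1.34^5 + 7.91^5 + 3.96^5 + 0.25^5 + 4.57^5)^(1/5) ≈ (4.3204 + 30965.8081 + 973.8138 + 0.001 + 1993.3382)^(1/5) = (33937.2815)^(1/5) ≈ 8.0563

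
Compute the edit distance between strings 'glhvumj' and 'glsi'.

Let D[i][j] be the edit distance between the first i characters of 'glhvumj' and the first j characters of 'glsi', with D[i][0] = i, D[0][j] = j, and D[i][j] = D[i-1][j-1] if the characters match, else 1 + min(D[i-1][j], D[i][j-1], D[i-1][j-1]). Filling the table (rows: prefixes of 'glhvumj', columns: prefixes of 'glsi'):
     ε  g  l  s  i
  ε  0  1  2  3  4
  g  1  0  1  2  3
  l  2  1  0  1  2
  h  3  2  1  1  2
  v  4  3  2  2  2
  u  5  4  3  3  3
  m  6  5  4  4  4
  j  7  6  5  5  5
The bottom-right entry gives D[7][4] = 5, so no sequence of fewer than 5 edits works. Backtracking through the table gives one optimal edit sequence (5 edits):
  glhvumj → glvumj (del h @3)
  glvumj → glumj (del v @3)
  glumj → glmj (del u @3)
  glmj → glsj (sub m→s @3)
  glsj → glsi (sub j→i @4)
Edit distance = 5.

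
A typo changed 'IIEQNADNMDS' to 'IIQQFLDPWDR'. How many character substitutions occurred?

Differing positions: 3, 5, 6, 8, 9, 11. Hamming distance = 6.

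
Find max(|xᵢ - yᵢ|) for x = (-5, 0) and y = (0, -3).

max(|x_i - y_i|) = max(|-5 - 0|, |0 - (-3)|) = max(5, 3) = 5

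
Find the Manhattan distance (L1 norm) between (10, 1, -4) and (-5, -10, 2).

Σ|x_i - y_i| = |10 - (-5)| + |1 - (-10)| + |-4 - 2| = 15 + 11 + 6 = 32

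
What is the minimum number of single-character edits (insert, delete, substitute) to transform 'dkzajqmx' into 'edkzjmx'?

Let D[i][j] be the edit distance between the first i characters of 'dkzajqmx' and the first j characters of 'edkzjmx', with D[i][0] = i, D[0][j] = j, and D[i][j] = D[i-1][j-1] if the characters match, else 1 + min(D[i-1][j], D[i][j-1], D[i-1][j-1]). Filling the table (rows: prefixes of 'dkzajqmx', columns: prefixes of 'edkzjmx'):
     ε  e  d  k  z  j  m  x
  ε  0  1  2  3  4  5  6  7
  d  1  1  1  2  3  4  5  6
  k  2  2  2  1  2  3  4  5
  z  3  3  3  2  1  2  3  4
  a  4  4  4  3  2  2  3  4
  j  5  5  5  4  3  2  3  4
  q  6  6  6  5  4  3  3  4
  m  7  7  7  6  5  4  3  4
  x  8  8  8  7  6  5  4  3
The bottom-right entry gives D[8][7] = 3, so no sequence of fewer than 3 edits works. Backtracking through the table gives one optimal edit sequence (3 edits):
  dkzajqmx → edkzajqmx (ins e @1)
  edkzajqmx → edkzjqmx (del a @5)
  edkzjqmx → edkzjmx (del q @6)
Edit distance = 3.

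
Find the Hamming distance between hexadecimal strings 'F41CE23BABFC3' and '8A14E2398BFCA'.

Differing positions: 1, 2, 4, 8, 9, 13. Hamming distance = 6.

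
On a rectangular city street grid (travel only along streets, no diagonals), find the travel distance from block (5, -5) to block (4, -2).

Σ|x_i - y_i| = |5 - 4| + |-5 - (-2)| = 1 + 3 = 4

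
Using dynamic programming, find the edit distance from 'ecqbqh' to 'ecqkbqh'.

Let D[i][j] be the edit distance between the first i characters of 'ecqbqh' and the first j characters of 'ecqkbqh', with D[i][0] = i, D[0][j] = j, and D[i][j] = D[i-1][j-1] if the characters match, else 1 + min(D[i-1][j], D[i][j-1], D[i-1][j-1]). Filling the table (rows: prefixes of 'ecqbqh', columns: prefixes of 'ecqkbqh'):
     ε  e  c  q  k  b  q  h
  ε  0  1  2  3  4  5  6  7
  e  1  0  1  2  3  4  5  6
  c  2  1  0  1  2  3  4  5
  q  3  2  1  0  1  2  3  4
  b  4  3  2  1  1  1  2  3
  q  5  4  3  2  2  2  1  2
  h  6  5  4  3  3  3  2  1
The bottom-right entry gives D[6][7] = 1, so no sequence of fewer than 1 edit works. Backtracking through the table gives one optimal edit sequence (1 edit):
  ecqbqh → ecqkbqh (ins k @4)
Edit distance = 1.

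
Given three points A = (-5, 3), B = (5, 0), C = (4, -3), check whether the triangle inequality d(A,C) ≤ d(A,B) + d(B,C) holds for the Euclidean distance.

d(A,B) = √(10² + 3²) = √109 ≈ 10.4403, d(B,C) = √(1² + 3²) = √10 ≈ 3.1623, d(A,C) = √(9² + 6²) = √117 ≈ 10.8167.
d(A,C) ≈ 10.8167 ≤ 10.4403 + 3.1623 = 13.6026. Triangle inequality is satisfied.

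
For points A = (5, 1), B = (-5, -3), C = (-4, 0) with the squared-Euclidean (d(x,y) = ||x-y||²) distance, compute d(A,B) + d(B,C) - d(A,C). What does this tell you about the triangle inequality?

d(A,B) = 10² + 4² = 116, d(B,C) = 1² + 3² = 10, d(A,C) = 9² + 1² = 82.
d(A,B) + d(B,C) - d(A,C) = 116 + 10 - 82 = 126 - 82 = 44. This is ≥ 0, so the triangle inequality holds for these points.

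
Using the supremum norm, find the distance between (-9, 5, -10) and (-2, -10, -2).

max(|x_i - y_i|) = max(|-9 - (-2)|, |5 - (-10)|, |-10 - (-2)|) = max(7, 15, 8) = 15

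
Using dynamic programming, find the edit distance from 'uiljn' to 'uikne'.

Let D[i][j] be the edit distance between the first i characters of 'uiljn' and the first j characters of 'uikne', with D[i][0] = i, D[0][j] = j, and D[i][j] = D[i-1][j-1] if the characters match, else 1 + min(D[i-1][j], D[i][j-1], D[i-1][j-1]). Filling the table (rows: prefixes of 'uiljn', columns: prefixes of 'uikne'):
     ε  u  i  k  n  e
  ε  0  1  2  3  4  5
  u  1  0  1  2  3  4
  i  2  1  0  1  2  3
  l  3  2  1  1  2  3
  j  4  3  2  2  2  3
  n  5  4  3  3  2  3
The bottom-right entry gives D[5][5] = 3, so no sequence of fewer than 3 edits works. Backtracking through the table gives one optimal edit sequence (3 edits):
  uiljn → uikjn (sub l→k @3)
  uikjn → uiknn (sub j→n @4)
  uiknn → uikne (sub n→e @5)
Edit distance = 3.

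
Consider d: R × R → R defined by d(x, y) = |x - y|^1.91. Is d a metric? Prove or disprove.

No. d(x,y) = |x-y|^1.91 fails the triangle inequality since p = 1.91 > 1. Counterexample: x = 2, y = 12, z = 22. d(x,z) = |2 - 22|^1.91 = 20^1.91 ≈ 305.4691, but d(x,y) + d(y,z) = 10^1.91 + 10^1.91 ≈ 81.2831 + 81.2831 = 162.5662. Since 305.4691 > 162.5662, the triangle inequality is violated.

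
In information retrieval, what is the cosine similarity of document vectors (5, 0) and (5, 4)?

With u = (5, 0), v = (5, 4):
u·v = 5·5 + 0·4 = 25 + 0 = 25.
|u| = √(5² + 0²) = √25, |v| = √(5² + 4²) = √41, so |u||v| = √(25·41) = √1025.
cos θ = (u·v)/(|u||v|) = 25/√1025 ≈ 0.7809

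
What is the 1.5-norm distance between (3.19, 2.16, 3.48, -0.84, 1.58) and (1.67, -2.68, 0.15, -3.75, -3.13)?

(Σ|x_i - y_i|^1.5)^(1/1.5) = (|3.19 - 1.67|^1.5 + |2.16 - (-2.68)|^1.5 + |3.48 - 0.15|^1.5 + |-0.84 - (-3.75)|^1.5 + |1.58 - (-3.13)|^1.5)^(1/1.5)
= (1.52^1.5 + 4.84^1.5 + 3.33^1.5 + 2.91^1.5 + 4.71^1.5)^(1/1.5) ≈ (1.874 + 10.648 + 6.0767 + 4.9641 + 10.2219)^(1/1.5) = (33.7847)^(1/1.5) ≈ 10.4507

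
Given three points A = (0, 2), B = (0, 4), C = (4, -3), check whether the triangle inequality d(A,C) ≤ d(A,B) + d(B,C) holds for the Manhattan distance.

d(A,B) = 0 + 2 = 2, d(B,C) = 4 + 7 = 11, d(A,C) = 4 + 5 = 9.
d(A,C) = 9 ≤ 2 + 11 = 13. Triangle inequality is satisfied.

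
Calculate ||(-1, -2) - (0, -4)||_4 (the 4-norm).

(Σ|x_i - y_i|^4)^(1/4) = (|-1 - 0|^4 + |-2 - (-4)|^4)^(1/4)
= (1^4 + 2^4)^(1/4) = (1 + 16)^(1/4) = (17)^(1/4) ≈ 2.0305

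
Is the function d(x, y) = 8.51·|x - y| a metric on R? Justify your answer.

Yes. Since |x - y| is a metric on R and 8.51 > 0, the positive scalar multiple 8.51·|x - y| is also a metric: scaling by a positive constant preserves non-negativity, identity (d=0 ⟺ |x-y|=0 ⟺ x=y), symmetry, and the triangle inequality.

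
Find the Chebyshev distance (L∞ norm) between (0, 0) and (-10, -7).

max(|x_i - y_i|) = max(|0 - (-10)|, |0 - (-7)|) = max(10, 7) = 10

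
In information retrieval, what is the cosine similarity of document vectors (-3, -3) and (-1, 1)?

With u = (-3, -3), v = (-1, 1):
u·v = (-3)·(-1) + (-3)·1 = 3 + (-3) = 0.
|u| = √((-3)² + (-3)²) = √18, |v| = √((-1)² + 1²) = √2, so |u||v| = √(18·2) = √36 = 6.
cos θ = (u·v)/(|u||v|) = 0/6 = 0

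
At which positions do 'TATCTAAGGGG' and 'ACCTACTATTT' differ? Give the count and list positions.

Differing positions: 1, 2, 3, 4, 5, 6, 7, 8, 9, 10, 11. Hamming distance = 11.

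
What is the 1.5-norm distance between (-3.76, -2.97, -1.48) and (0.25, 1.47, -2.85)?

(Σ|x_i - y_i|^1.5)^(1/1.5) = (|-3.76 - 0.25|^1.5 + |-2.97 - 1.47|^1.5 + |-1.48 - (-2.85)|^1.5)^(1/1.5)
= (4.01^1.5 + 4.44^1.5 + 1.37^1.5)^(1/1.5) ≈ (8.03 + 9.3557 + 1.6035)^(1/1.5) = (18.9892)^(1/1.5) ≈ 7.1177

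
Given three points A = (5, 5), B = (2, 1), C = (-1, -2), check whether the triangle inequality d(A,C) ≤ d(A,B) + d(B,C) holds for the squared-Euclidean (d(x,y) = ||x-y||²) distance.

d(A,B) = 3² + 4² = 25, d(B,C) = 3² + 3² = 18, d(A,C) = 6² + 7² = 85.
d(A,C) = 85 > 25 + 18 = 43. Triangle inequality is VIOLATED. (Squared-Euclidean is not a metric — this is a counterexample.)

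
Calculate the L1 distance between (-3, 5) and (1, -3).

Σ|x_i - y_i| = |-3 - 1| + |5 - (-3)| = 4 + 8 = 12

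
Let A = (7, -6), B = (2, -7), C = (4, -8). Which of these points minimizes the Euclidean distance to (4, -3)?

Distances: d(A) ≈ 4.2426, d(B) ≈ 4.4721, d(C) = 5. Nearest: A = (7, -6) with distance 4.2426.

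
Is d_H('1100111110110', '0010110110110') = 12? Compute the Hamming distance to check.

Differing positions: 1, 2, 3, 7. Hamming distance = 4, so the claim that d_H = 12 is false.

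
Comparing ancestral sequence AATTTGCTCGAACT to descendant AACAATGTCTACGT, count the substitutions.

Differing positions: 3, 4, 5, 6, 7, 10, 12, 13. Hamming distance = 8.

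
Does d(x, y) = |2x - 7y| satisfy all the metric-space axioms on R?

No. d fails symmetry: d(1, 9) = |2·1 - 7·9| = |-61| = 61, but d(9, 1) = |2·9 - 7·1| = |11| = 11. Since 61 ≠ 11, d(x,y) ≠ d(y,x) in general.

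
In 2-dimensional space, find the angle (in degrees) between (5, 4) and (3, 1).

With u = (5, 4), v = (3, 1):
u·v = 5·3 + 4·1 = 15 + 4 = 19.
|u| = √(5² + 4²) = √41, |v| = √(3² + 1²) = √10, so |u||v| = √(41·10) = √410.
cos θ = (u·v)/(|u||v|) = 19/√410 ≈ 0.938343
θ = arccos(0.938343) ≈ 20.22°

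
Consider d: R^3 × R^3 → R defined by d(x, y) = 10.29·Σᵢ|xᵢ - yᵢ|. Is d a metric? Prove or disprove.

Yes. The L1 (Manhattan) norm induces a metric on R^3, and multiplying a metric by a positive constant 10.29 > 0 preserves all four axioms: non-negativity (10.29·||x-y|| ≥ 0), identity (10.29·||x-y|| = 0 ⟺ ||x-y|| = 0 ⟺ x = y), symmetry (||x-y|| = ||y-x||), and the triangle inequality (10.29·||x-z|| ≤ 10.29·||x-y|| + 10.29·||y-z||). So d is a metric.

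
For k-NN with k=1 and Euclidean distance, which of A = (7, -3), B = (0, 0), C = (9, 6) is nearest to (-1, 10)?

Distances: d(A) ≈ 15.2643, d(B) ≈ 10.0499, d(C) ≈ 10.7703. Nearest: B = (0, 0) with distance 10.0499.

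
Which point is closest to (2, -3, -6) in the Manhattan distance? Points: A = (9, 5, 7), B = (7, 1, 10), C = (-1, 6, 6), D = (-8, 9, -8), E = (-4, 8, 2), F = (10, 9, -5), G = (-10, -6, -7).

Distances: d(A) = 28, d(B) = 25, d(C) = 24, d(D) = 24, d(E) = 25, d(F) = 21, d(G) = 16. Nearest: G = (-10, -6, -7) with distance 16.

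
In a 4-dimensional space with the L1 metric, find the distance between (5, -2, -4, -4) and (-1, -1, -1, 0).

Σ|x_i - y_i| = |5 - (-1)| + |-2 - (-1)| + |-4 - (-1)| + |-4 - 0| = 6 + 1 + 3 + 4 = 14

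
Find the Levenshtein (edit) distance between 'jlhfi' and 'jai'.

Let D[i][j] be the edit distance between the first i characters of 'jlhfi' and the first j characters of 'jai', with D[i][0] = i, D[0][j] = j, and D[i][j] = D[i-1][j-1] if the characters match, else 1 + min(D[i-1][j], D[i][j-1], D[i-1][j-1]). Filling the table (rows: prefixes of 'jlhfi', columns: prefixes of 'jai'):
     ε  j  a  i
  ε  0  1  2  3
  j  1  0  1  2
  l  2  1  1  2
  h  3  2  2  2
  f  4  3  3  3
  i  5  4  4  3
The bottom-right entry gives D[5][3] = 3, so no sequence of fewer than 3 edits works. Backtracking through the table gives one optimal edit sequence (3 edits):
  jlhfi → jhfi (del l @2)
  jhfi → jfi (del h @2)
  jfi → jai (sub f→a @2)
Edit distance = 3.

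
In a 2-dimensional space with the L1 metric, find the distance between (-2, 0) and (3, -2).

Σ|x_i - y_i| = |-2 - 3| + |0 - (-2)| = 5 + 2 = 7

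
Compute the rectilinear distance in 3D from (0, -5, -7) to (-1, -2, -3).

Σ|x_i - y_i| = |0 - (-1)| + |-5 - (-2)| + |-7 - (-3)| = 1 + 3 + 4 = 8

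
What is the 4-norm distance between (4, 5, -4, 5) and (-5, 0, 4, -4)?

(Σ|x_i - y_i|^4)^(1/4) = (|4 - (-5)|^4 + |5 - 0|^4 + |-4 - 4|^4 + |5 - (-4)|^4)^(1/4)
= (9^4 + 5^4 + 8^4 + 9^4)^(1/4) = (6561 + 625 + 4096 + 6561)^(1/4) = (17843)^(1/4) ≈ 11.5576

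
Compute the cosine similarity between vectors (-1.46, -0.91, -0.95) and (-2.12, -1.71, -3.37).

With u = (-1.46, -0.91, -0.95), v = (-2.12, -1.71, -3.37):
u·v = (-1.46)·(-2.12) + (-0.91)·(-1.71) + (-0.95)·(-3.37) = 3.0952 + 1.5561 + 3.2015 = 7.8528.
|u| = √((-1.46)² + (-0.91)² + (-0.95)²) = √(2.1316 + 0.8281 + 0.9025) = √3.8622, |v| = √((-2.12)² + (-1.71)² + (-3.37)²) = √(4.4944 + 2.9241 + 11.3569) = √18.7754.
cos θ = (u·v)/(|u||v|) = 7.8528/(√3.8622·√18.7754) ≈ 0.9222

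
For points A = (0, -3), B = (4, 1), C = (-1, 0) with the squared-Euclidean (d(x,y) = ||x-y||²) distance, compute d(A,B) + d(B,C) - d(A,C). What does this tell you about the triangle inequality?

d(A,B) = 4² + 4² = 32, d(B,C) = 5² + 1² = 26, d(A,C) = 1² + 3² = 10.
d(A,B) + d(B,C) - d(A,C) = 32 + 26 - 10 = 58 - 10 = 48. This is ≥ 0, so the triangle inequality holds for these points.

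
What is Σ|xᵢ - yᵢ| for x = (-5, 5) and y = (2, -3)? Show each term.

Σ|x_i - y_i| = |-5 - 2| + |5 - (-3)| = 7 + 8 = 15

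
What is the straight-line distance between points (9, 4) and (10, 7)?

√(Σ(x_i - y_i)²) = √((9 - 10)² + (4 - 7)²)
= √((-1)² + (-3)²) = √(1 + 9) = √10 ≈ 3.1623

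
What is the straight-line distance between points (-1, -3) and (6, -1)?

√(Σ(x_i - y_i)²) = √((-1 - 6)² + (-3 - (-1))²)
= √((-7)² + (-2)²) = √(49 + 4) = √53 ≈ 7.2801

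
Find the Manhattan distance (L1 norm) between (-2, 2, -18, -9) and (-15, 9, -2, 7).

Σ|x_i - y_i| = |-2 - (-15)| + |2 - 9| + |-18 - (-2)| + |-9 - 7| = 13 + 7 + 16 + 16 = 52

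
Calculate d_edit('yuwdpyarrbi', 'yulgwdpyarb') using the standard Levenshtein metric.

Let D[i][j] be the edit distance between the first i characters of 'yuwdpyarrbi' and the first j characters of 'yulgwdpyarb', with D[i][0] = i, D[0][j] = j, and D[i][j] = D[i-1][j-1] if the characters match, else 1 + min(D[i-1][j], D[i][j-1], D[i-1][j-1]). Filling the table (rows: prefixes of 'yuwdpyarrbi', columns: prefixes of 'yulgwdpyarb'):
     ε  y  u  l  g  w  d  p  y  a  r  b
  ε  0  1  2  3  4  5  6  7  8  9 10 11
  y  1  0  1  2  3  4  5  6  7  8  9 10
  u  2  1  0  1  2  3  4  5  6  7  8  9
  w  3  2  1  1  2  2  3  4  5  6  7  8
  d  4  3  2  2  2  3  2  3  4  5  6  7
  p  5  4  3  3  3  3  3  2  3  4  5  6
  y  6  5  4  4  4  4  4  3  2  3  4  5
  a  7  6  5  5  5  5  5  4  3  2  3  4
  r  8  7  6  6  6  6  6  5  4  3  2  3
  r  9  8  7  7  7  7  7  6  5  4  3  3
  b 10  9  8  8  8  8  8  7  6  5  4  3
  i 11 10  9  9  9  9  9  8  7  6  5  4
The bottom-right entry gives D[11][11] = 4, so no sequence of fewer than 4 edits works. Backtracking through the table gives one optimal edit sequence (4 edits):
  yuwdpyarrbi → yulwdpyarrbi (ins l @3)
  yulwdpyarrbi → yulgwdpyarrbi (ins g @4)
  yulgwdpyarrbi → yulgwdpyarbi (del r @10)
  yulgwdpyarbi → yulgwdpyarb (del i @12)
Edit distance = 4.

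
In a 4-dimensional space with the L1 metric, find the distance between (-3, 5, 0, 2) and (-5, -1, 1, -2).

Σ|x_i - y_i| = |-3 - (-5)| + |5 - (-1)| + |0 - 1| + |2 - (-2)| = 2 + 6 + 1 + 4 = 13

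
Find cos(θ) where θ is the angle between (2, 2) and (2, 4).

With u = (2, 2), v = (2, 4):
u·v = 2·2 + 2·4 = 4 + 8 = 12.
|u| = √(2² + 2²) = √8, |v| = √(2² + 4²) = √20, so |u||v| = √(8·20) = √160.
cos θ = (u·v)/(|u||v|) = 12/√160 ≈ 0.9487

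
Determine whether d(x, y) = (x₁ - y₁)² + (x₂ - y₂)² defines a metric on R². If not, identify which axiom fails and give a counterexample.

No. The squared Euclidean distance fails the triangle inequality. Counterexample: x = (0, 0), y = (2, 4), z = (4, 8). d(x,z) = 4² + 8² = 80, but d(x,y) + d(y,z) = (2² + 4²) + (2² + 4²) = 20 + 20 = 40. Since 80 > 40, the triangle inequality is violated. (Note: √d, the ordinary Euclidean distance, IS a metric.)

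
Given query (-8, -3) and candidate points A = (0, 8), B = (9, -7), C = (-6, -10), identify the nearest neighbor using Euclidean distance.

Distances: d(A) ≈ 13.6015, d(B) ≈ 17.4642, d(C) ≈ 7.2801. Nearest: C = (-6, -10) with distance 7.2801.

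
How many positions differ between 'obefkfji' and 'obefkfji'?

Differing positions: none. Hamming distance = 0.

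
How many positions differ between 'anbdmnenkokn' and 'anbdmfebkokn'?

Differing positions: 6, 8. Hamming distance = 2.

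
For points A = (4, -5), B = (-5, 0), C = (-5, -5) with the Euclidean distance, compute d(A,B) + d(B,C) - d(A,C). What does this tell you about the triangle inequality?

d(A,B) = √(9² + 5²) = √106 ≈ 10.2956, d(B,C) = √(0² + 5²) = √25 = 5, d(A,C) = √(9² + 0²) = √81 = 9.
d(A,B) + d(B,C) - d(A,C) = 10.2956 + 5 - 9 = 15.2956 - 9 = 6.2956 (to 4 decimal places). This is ≥ 0, so the triangle inequality holds for these points.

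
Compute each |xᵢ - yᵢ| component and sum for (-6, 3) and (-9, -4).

Σ|x_i - y_i| = |-6 - (-9)| + |3 - (-4)| = 3 + 7 = 10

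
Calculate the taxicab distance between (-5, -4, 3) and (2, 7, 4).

Σ|x_i - y_i| = |-5 - 2| + |-4 - 7| + |3 - 4| = 7 + 11 + 1 = 19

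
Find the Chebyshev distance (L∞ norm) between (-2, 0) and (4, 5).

max(|x_i - y_i|) = max(|-2 - 4|, |0 - 5|) = max(6, 5) = 6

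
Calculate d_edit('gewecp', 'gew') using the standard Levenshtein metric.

Let D[i][j] be the edit distance between the first i characters of 'gewecp' and the first j characters of 'gew', with D[i][0] = i, D[0][j] = j, and D[i][j] = D[i-1][j-1] if the characters match, else 1 + min(D[i-1][j], D[i][j-1], D[i-1][j-1]). Filling the table (rows: prefixes of 'gewecp', columns: prefixes of 'gew'):
     ε  g  e  w
  ε  0  1  2  3
  g  1  0  1  2
  e  2  1  0  1
  w  3  2  1  0
  e  4  3  2  1
  c  5  4  3  2
  p  6  5  4  3
The bottom-right entry gives D[6][3] = 3, so no sequence of fewer than 3 edits works. Backtracking through the table gives one optimal edit sequence (3 edits):
  gewecp → gewcp (del e @4)
  gewcp → gewp (del c @4)
  gewp → gew (del p @4)
Edit distance = 3.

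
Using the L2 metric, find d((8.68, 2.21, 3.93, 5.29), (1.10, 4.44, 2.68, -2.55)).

√(Σ(x_i - y_i)²) = √((8.68 - 1.1)² + (2.21 - 4.44)² + (3.93 - 2.68)² + (5.29 - (-2.55))²)
= √(7.58² + (-2.23)² + 1.25² + 7.84²) = √(57.4564 + 4.9729 + 1.5625 + 61.4656) = √125.4574 ≈ 11.2008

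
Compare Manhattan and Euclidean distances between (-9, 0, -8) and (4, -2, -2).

L1 = |-9 - 4| + |0 - (-2)| + |-8 - (-2)| = 13 + 2 + 6 = 21
L2 = √(13² + 2² + 6²) = √209 ≈ 14.4568
L1 ≥ L2 always (equality iff movement is along one axis); L1 > L2 here.
Ratio L1/L2 = 21/√209 ≈ 1.4526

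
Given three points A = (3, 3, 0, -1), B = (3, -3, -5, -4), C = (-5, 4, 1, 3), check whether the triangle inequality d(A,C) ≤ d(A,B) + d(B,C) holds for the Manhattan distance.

d(A,B) = 0 + 6 + 5 + 3 = 14, d(B,C) = 8 + 7 + 6 + 7 = 28, d(A,C) = 8 + 1 + 1 + 4 = 14.
d(A,C) = 14 ≤ 14 + 28 = 42. Triangle inequality is satisfied.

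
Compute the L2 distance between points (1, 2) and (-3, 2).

(Σ|x_i - y_i|^2)^(1/2) = (|1 - (-3)|^2 + |2 - 2|^2)^(1/2)
= (4^2 + 0^2)^(1/2) = (16 + 0)^(1/2) = (16)^(1/2) = 4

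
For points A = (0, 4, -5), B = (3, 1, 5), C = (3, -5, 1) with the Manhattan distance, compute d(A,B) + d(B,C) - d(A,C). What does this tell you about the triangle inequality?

d(A,B) = 3 + 3 + 10 = 16, d(B,C) = 0 + 6 + 4 = 10, d(A,C) = 3 + 9 + 6 = 18.
d(A,B) + d(B,C) - d(A,C) = 16 + 10 - 18 = 26 - 18 = 8. This is ≥ 0, so the triangle inequality holds for these points.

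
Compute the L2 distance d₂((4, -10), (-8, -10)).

√(Σ(x_i - y_i)²) = √((4 - (-8))² + (-10 - (-10))²)
= √(12² + 0²) = √(144 + 0) = √144 = 12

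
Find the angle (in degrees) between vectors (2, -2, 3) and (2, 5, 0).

With u = (2, -2, 3), v = (2, 5, 0):
u·v = 2·2 + (-2)·5 + 3·0 = 4 + (-10) + 0 = -6.
|u| = √(2² + (-2)² + 3²) = √17, |v| = √(2² + 5² + 0²) = √29, so |u||v| = √(17·29) = √493.
cos θ = (u·v)/(|u||v|) = -6/√493 ≈ -0.270226
θ = arccos(-0.270226) ≈ 105.68°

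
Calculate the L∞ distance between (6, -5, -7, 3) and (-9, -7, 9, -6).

max(|x_i - y_i|) = max(|6 - (-9)|, |-5 - (-7)|, |-7 - 9|, |3 - (-6)|) = max(15, 2, 16, 9) = 16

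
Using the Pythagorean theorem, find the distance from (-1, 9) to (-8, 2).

√(Σ(x_i - y_i)²) = √((-1 - (-8))² + (9 - 2)²)
= √(7² + 7²) = √(49 + 49) = √98 ≈ 9.8995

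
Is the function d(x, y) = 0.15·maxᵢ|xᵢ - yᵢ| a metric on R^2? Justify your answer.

Yes. The L∞ (Chebyshev) norm induces a metric on R^2, and multiplying a metric by a positive constant 0.15 > 0 preserves all four axioms: non-negativity (0.15·||x-y|| ≥ 0), identity (0.15·||x-y|| = 0 ⟺ ||x-y|| = 0 ⟺ x = y), symmetry (||x-y|| = ||y-x||), and the triangle inequality (0.15·||x-z|| ≤ 0.15·||x-y|| + 0.15·||y-z||). So d is a metric.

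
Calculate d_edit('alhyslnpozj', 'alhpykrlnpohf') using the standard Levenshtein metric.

Let D[i][j] be the edit distance between the first i characters of 'alhyslnpozj' and the first j characters of 'alhpykrlnpohf', with D[i][0] = i, D[0][j] = j, and D[i][j] = D[i-1][j-1] if the characters match, else 1 + min(D[i-1][j], D[i][j-1], D[i-1][j-1]). Filling the table (rows: prefixes of 'alhyslnpozj', columns: prefixes of 'alhpykrlnpohf'):
     ε  a  l  h  p  y  k  r  l  n  p  o  h  f
  ε  0  1  2  3  4  5  6  7  8  9 10 11 12 13
  a  1  0  1  2  3  4  5  6  7  8  9 10 11 12
  l  2  1  0  1  2  3  4  5  6  7  8  9 10 11
  h  3  2  1  0  1  2  3  4  5  6  7  8  9 10
  y  4  3  2  1  1  1  2  3  4  5  6  7  8  9
  s  5  4  3  2  2  2  2  3  4  5  6  7  8  9
  l  6  5  4  3  3  3  3  3  3  4  5  6  7  8
  n  7  6  5  4  4  4  4  4  4  3  4  5  6  7
  p  8  7  6  5  4  5  5  5  5  4  3  4  5  6
  o  9  8  7  6  5  5  6  6  6  5  4  3  4  5
  z 10  9  8  7  6  6  6  7  7  6  5  4  4  5
  j 11 10  9  8  7  7  7  7  8  7  6  5  5  5
The bottom-right entry gives D[11][13] = 5, so no sequence of fewer than 5 edits works. Backtracking through the table gives one optimal edit sequence (5 edits):
  alhyslnpozj → alhpyslnpozj (ins p @4)
  alhpyslnpozj → alhpykslnpozj (ins k @6)
  alhpykslnpozj → alhpykrlnpozj (sub s→r @7)
  alhpykrlnpozj → alhpykrlnpohj (sub z→h @12)
  alhpykrlnpohj → alhpykrlnpohf (sub j→f @13)
Edit distance = 5.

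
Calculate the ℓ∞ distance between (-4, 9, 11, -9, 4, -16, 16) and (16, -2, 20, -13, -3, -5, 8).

max(|x_i - y_i|) = max(|-4 - 16|, |9 - (-2)|, |11 - 20|, |-9 - (-13)|, |4 - (-3)|, |-16 - (-5)|, |16 - 8|) = max(20, 11, 9, 4, 7, 11, 8) = 20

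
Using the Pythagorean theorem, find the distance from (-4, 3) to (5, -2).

√(Σ(x_i - y_i)²) = √((-4 - 5)² + (3 - (-2))²)
= √((-9)² + 5²) = √(81 + 25) = √106 ≈ 10.2956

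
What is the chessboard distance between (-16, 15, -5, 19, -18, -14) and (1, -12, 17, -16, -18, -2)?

max(|x_i - y_i|) = max(|-16 - 1|, |15 - (-12)|, |-5 - 17|, |19 - (-16)|, |-18 - (-18)|, |-14 - (-2)|) = max(17, 27, 22, 35, 0, 12) = 35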